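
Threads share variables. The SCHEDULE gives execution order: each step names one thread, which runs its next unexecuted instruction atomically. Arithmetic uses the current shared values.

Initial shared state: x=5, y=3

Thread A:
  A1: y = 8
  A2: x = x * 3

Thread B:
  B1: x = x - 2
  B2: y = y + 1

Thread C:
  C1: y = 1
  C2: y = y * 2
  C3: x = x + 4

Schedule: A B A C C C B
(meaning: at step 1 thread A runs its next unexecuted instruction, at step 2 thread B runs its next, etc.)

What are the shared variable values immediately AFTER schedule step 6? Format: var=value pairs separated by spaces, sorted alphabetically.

Answer: x=13 y=2

Derivation:
Step 1: thread A executes A1 (y = 8). Shared: x=5 y=8. PCs: A@1 B@0 C@0
Step 2: thread B executes B1 (x = x - 2). Shared: x=3 y=8. PCs: A@1 B@1 C@0
Step 3: thread A executes A2 (x = x * 3). Shared: x=9 y=8. PCs: A@2 B@1 C@0
Step 4: thread C executes C1 (y = 1). Shared: x=9 y=1. PCs: A@2 B@1 C@1
Step 5: thread C executes C2 (y = y * 2). Shared: x=9 y=2. PCs: A@2 B@1 C@2
Step 6: thread C executes C3 (x = x + 4). Shared: x=13 y=2. PCs: A@2 B@1 C@3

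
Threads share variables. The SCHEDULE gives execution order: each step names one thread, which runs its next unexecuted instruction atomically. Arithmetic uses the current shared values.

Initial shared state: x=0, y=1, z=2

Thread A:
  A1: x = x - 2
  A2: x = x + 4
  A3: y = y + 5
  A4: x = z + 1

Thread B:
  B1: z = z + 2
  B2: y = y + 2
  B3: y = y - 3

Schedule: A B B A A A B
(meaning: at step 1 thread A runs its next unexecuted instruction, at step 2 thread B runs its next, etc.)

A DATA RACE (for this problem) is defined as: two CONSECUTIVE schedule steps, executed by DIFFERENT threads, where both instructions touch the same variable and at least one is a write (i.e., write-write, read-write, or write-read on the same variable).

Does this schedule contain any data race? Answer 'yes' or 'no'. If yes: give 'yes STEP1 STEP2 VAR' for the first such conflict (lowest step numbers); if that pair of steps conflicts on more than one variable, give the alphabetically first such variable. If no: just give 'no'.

Steps 1,2: A(r=x,w=x) vs B(r=z,w=z). No conflict.
Steps 2,3: same thread (B). No race.
Steps 3,4: B(r=y,w=y) vs A(r=x,w=x). No conflict.
Steps 4,5: same thread (A). No race.
Steps 5,6: same thread (A). No race.
Steps 6,7: A(r=z,w=x) vs B(r=y,w=y). No conflict.

Answer: no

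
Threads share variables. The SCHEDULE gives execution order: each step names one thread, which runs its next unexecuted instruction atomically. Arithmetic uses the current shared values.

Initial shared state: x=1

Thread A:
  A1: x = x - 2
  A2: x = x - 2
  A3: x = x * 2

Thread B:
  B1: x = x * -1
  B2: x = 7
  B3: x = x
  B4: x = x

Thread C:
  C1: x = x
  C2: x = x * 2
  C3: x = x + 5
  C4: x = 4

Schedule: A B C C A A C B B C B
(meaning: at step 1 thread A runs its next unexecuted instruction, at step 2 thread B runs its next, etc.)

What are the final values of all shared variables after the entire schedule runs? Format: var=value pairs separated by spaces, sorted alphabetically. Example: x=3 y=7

Answer: x=4

Derivation:
Step 1: thread A executes A1 (x = x - 2). Shared: x=-1. PCs: A@1 B@0 C@0
Step 2: thread B executes B1 (x = x * -1). Shared: x=1. PCs: A@1 B@1 C@0
Step 3: thread C executes C1 (x = x). Shared: x=1. PCs: A@1 B@1 C@1
Step 4: thread C executes C2 (x = x * 2). Shared: x=2. PCs: A@1 B@1 C@2
Step 5: thread A executes A2 (x = x - 2). Shared: x=0. PCs: A@2 B@1 C@2
Step 6: thread A executes A3 (x = x * 2). Shared: x=0. PCs: A@3 B@1 C@2
Step 7: thread C executes C3 (x = x + 5). Shared: x=5. PCs: A@3 B@1 C@3
Step 8: thread B executes B2 (x = 7). Shared: x=7. PCs: A@3 B@2 C@3
Step 9: thread B executes B3 (x = x). Shared: x=7. PCs: A@3 B@3 C@3
Step 10: thread C executes C4 (x = 4). Shared: x=4. PCs: A@3 B@3 C@4
Step 11: thread B executes B4 (x = x). Shared: x=4. PCs: A@3 B@4 C@4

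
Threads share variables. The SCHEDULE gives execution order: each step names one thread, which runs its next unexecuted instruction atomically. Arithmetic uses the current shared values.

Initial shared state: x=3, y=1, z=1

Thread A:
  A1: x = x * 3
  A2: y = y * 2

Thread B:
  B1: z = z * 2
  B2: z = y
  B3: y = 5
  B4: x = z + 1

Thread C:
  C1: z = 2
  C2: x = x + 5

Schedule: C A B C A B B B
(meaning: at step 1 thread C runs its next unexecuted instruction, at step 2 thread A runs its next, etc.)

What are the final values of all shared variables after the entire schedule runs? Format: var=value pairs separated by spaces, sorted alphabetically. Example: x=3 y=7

Answer: x=3 y=5 z=2

Derivation:
Step 1: thread C executes C1 (z = 2). Shared: x=3 y=1 z=2. PCs: A@0 B@0 C@1
Step 2: thread A executes A1 (x = x * 3). Shared: x=9 y=1 z=2. PCs: A@1 B@0 C@1
Step 3: thread B executes B1 (z = z * 2). Shared: x=9 y=1 z=4. PCs: A@1 B@1 C@1
Step 4: thread C executes C2 (x = x + 5). Shared: x=14 y=1 z=4. PCs: A@1 B@1 C@2
Step 5: thread A executes A2 (y = y * 2). Shared: x=14 y=2 z=4. PCs: A@2 B@1 C@2
Step 6: thread B executes B2 (z = y). Shared: x=14 y=2 z=2. PCs: A@2 B@2 C@2
Step 7: thread B executes B3 (y = 5). Shared: x=14 y=5 z=2. PCs: A@2 B@3 C@2
Step 8: thread B executes B4 (x = z + 1). Shared: x=3 y=5 z=2. PCs: A@2 B@4 C@2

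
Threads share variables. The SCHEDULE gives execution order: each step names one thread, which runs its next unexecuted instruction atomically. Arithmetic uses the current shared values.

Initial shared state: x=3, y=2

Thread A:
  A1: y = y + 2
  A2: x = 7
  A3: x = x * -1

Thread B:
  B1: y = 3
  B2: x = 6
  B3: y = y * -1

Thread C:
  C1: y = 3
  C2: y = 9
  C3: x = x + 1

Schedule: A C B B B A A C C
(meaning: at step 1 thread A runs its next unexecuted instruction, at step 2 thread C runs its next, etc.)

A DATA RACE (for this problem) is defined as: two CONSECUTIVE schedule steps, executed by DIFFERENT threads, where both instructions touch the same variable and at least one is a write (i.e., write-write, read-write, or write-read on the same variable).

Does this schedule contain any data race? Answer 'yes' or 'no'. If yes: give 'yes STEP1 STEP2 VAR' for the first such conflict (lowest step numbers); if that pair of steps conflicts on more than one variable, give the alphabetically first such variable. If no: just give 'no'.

Steps 1,2: A(y = y + 2) vs C(y = 3). RACE on y (W-W).
Steps 2,3: C(y = 3) vs B(y = 3). RACE on y (W-W).
Steps 3,4: same thread (B). No race.
Steps 4,5: same thread (B). No race.
Steps 5,6: B(r=y,w=y) vs A(r=-,w=x). No conflict.
Steps 6,7: same thread (A). No race.
Steps 7,8: A(r=x,w=x) vs C(r=-,w=y). No conflict.
Steps 8,9: same thread (C). No race.
First conflict at steps 1,2.

Answer: yes 1 2 y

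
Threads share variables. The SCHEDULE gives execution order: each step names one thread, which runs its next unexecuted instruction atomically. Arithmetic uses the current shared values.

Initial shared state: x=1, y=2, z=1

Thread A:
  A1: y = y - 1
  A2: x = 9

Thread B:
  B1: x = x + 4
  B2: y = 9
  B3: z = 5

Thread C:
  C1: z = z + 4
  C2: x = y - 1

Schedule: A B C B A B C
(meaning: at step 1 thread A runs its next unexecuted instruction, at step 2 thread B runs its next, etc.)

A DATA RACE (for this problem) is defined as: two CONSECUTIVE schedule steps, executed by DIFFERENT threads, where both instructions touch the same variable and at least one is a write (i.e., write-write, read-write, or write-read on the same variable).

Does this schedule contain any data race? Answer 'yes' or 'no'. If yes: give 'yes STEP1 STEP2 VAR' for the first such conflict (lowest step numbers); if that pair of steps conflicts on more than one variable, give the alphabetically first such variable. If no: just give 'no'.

Steps 1,2: A(r=y,w=y) vs B(r=x,w=x). No conflict.
Steps 2,3: B(r=x,w=x) vs C(r=z,w=z). No conflict.
Steps 3,4: C(r=z,w=z) vs B(r=-,w=y). No conflict.
Steps 4,5: B(r=-,w=y) vs A(r=-,w=x). No conflict.
Steps 5,6: A(r=-,w=x) vs B(r=-,w=z). No conflict.
Steps 6,7: B(r=-,w=z) vs C(r=y,w=x). No conflict.

Answer: no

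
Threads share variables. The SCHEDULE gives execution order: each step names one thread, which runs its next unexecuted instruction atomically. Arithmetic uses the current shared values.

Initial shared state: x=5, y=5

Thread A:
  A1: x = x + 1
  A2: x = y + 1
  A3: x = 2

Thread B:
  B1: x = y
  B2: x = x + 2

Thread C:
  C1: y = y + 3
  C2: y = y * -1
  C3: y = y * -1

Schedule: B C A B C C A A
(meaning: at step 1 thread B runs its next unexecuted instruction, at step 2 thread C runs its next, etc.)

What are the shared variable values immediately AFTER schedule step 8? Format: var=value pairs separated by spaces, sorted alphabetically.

Step 1: thread B executes B1 (x = y). Shared: x=5 y=5. PCs: A@0 B@1 C@0
Step 2: thread C executes C1 (y = y + 3). Shared: x=5 y=8. PCs: A@0 B@1 C@1
Step 3: thread A executes A1 (x = x + 1). Shared: x=6 y=8. PCs: A@1 B@1 C@1
Step 4: thread B executes B2 (x = x + 2). Shared: x=8 y=8. PCs: A@1 B@2 C@1
Step 5: thread C executes C2 (y = y * -1). Shared: x=8 y=-8. PCs: A@1 B@2 C@2
Step 6: thread C executes C3 (y = y * -1). Shared: x=8 y=8. PCs: A@1 B@2 C@3
Step 7: thread A executes A2 (x = y + 1). Shared: x=9 y=8. PCs: A@2 B@2 C@3
Step 8: thread A executes A3 (x = 2). Shared: x=2 y=8. PCs: A@3 B@2 C@3

Answer: x=2 y=8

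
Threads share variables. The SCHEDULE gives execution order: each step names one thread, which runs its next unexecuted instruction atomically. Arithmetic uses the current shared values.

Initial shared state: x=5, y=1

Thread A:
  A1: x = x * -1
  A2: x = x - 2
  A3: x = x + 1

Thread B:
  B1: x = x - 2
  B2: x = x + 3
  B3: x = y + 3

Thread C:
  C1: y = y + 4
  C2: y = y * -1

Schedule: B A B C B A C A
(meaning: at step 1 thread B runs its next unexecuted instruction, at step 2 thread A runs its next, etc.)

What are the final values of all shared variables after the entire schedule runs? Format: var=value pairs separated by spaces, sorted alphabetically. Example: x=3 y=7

Step 1: thread B executes B1 (x = x - 2). Shared: x=3 y=1. PCs: A@0 B@1 C@0
Step 2: thread A executes A1 (x = x * -1). Shared: x=-3 y=1. PCs: A@1 B@1 C@0
Step 3: thread B executes B2 (x = x + 3). Shared: x=0 y=1. PCs: A@1 B@2 C@0
Step 4: thread C executes C1 (y = y + 4). Shared: x=0 y=5. PCs: A@1 B@2 C@1
Step 5: thread B executes B3 (x = y + 3). Shared: x=8 y=5. PCs: A@1 B@3 C@1
Step 6: thread A executes A2 (x = x - 2). Shared: x=6 y=5. PCs: A@2 B@3 C@1
Step 7: thread C executes C2 (y = y * -1). Shared: x=6 y=-5. PCs: A@2 B@3 C@2
Step 8: thread A executes A3 (x = x + 1). Shared: x=7 y=-5. PCs: A@3 B@3 C@2

Answer: x=7 y=-5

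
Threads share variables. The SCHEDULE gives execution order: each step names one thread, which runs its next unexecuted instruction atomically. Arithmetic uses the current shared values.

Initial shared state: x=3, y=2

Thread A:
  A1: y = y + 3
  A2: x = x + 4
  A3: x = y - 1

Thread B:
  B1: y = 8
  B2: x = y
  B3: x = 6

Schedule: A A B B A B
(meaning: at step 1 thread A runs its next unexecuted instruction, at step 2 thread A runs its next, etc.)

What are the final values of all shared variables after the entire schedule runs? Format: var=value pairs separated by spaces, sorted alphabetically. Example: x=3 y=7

Answer: x=6 y=8

Derivation:
Step 1: thread A executes A1 (y = y + 3). Shared: x=3 y=5. PCs: A@1 B@0
Step 2: thread A executes A2 (x = x + 4). Shared: x=7 y=5. PCs: A@2 B@0
Step 3: thread B executes B1 (y = 8). Shared: x=7 y=8. PCs: A@2 B@1
Step 4: thread B executes B2 (x = y). Shared: x=8 y=8. PCs: A@2 B@2
Step 5: thread A executes A3 (x = y - 1). Shared: x=7 y=8. PCs: A@3 B@2
Step 6: thread B executes B3 (x = 6). Shared: x=6 y=8. PCs: A@3 B@3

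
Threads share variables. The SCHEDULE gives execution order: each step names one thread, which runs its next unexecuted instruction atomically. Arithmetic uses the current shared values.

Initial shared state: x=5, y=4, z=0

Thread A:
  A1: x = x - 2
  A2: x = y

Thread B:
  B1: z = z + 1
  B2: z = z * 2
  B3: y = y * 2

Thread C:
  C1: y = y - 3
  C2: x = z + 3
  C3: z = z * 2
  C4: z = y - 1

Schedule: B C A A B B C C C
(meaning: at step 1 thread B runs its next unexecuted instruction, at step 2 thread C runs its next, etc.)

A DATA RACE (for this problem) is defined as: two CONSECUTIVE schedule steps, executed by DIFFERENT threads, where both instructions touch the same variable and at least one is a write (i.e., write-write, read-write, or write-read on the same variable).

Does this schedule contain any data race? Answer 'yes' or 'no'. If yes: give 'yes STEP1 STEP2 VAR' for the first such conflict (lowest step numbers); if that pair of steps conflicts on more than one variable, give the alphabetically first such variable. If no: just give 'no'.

Steps 1,2: B(r=z,w=z) vs C(r=y,w=y). No conflict.
Steps 2,3: C(r=y,w=y) vs A(r=x,w=x). No conflict.
Steps 3,4: same thread (A). No race.
Steps 4,5: A(r=y,w=x) vs B(r=z,w=z). No conflict.
Steps 5,6: same thread (B). No race.
Steps 6,7: B(r=y,w=y) vs C(r=z,w=x). No conflict.
Steps 7,8: same thread (C). No race.
Steps 8,9: same thread (C). No race.

Answer: no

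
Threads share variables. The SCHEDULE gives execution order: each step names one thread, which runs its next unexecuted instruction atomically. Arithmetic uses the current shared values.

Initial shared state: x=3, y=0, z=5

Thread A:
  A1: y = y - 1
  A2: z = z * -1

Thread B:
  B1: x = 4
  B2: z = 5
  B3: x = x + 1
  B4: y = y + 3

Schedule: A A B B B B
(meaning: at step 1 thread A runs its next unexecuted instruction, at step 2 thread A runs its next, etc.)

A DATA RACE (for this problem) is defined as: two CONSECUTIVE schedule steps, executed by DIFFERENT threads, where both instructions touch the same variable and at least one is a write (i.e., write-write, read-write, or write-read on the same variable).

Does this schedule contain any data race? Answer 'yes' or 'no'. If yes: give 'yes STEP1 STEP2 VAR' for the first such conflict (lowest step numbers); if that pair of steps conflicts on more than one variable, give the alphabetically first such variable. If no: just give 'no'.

Answer: no

Derivation:
Steps 1,2: same thread (A). No race.
Steps 2,3: A(r=z,w=z) vs B(r=-,w=x). No conflict.
Steps 3,4: same thread (B). No race.
Steps 4,5: same thread (B). No race.
Steps 5,6: same thread (B). No race.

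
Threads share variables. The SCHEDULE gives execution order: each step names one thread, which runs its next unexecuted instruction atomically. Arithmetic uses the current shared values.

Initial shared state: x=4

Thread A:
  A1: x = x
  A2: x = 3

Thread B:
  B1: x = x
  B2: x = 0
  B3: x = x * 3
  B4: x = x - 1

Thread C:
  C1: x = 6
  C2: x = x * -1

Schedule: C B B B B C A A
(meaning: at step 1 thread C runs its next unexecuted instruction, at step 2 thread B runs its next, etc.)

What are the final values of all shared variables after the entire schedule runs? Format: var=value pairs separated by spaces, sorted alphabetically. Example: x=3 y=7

Step 1: thread C executes C1 (x = 6). Shared: x=6. PCs: A@0 B@0 C@1
Step 2: thread B executes B1 (x = x). Shared: x=6. PCs: A@0 B@1 C@1
Step 3: thread B executes B2 (x = 0). Shared: x=0. PCs: A@0 B@2 C@1
Step 4: thread B executes B3 (x = x * 3). Shared: x=0. PCs: A@0 B@3 C@1
Step 5: thread B executes B4 (x = x - 1). Shared: x=-1. PCs: A@0 B@4 C@1
Step 6: thread C executes C2 (x = x * -1). Shared: x=1. PCs: A@0 B@4 C@2
Step 7: thread A executes A1 (x = x). Shared: x=1. PCs: A@1 B@4 C@2
Step 8: thread A executes A2 (x = 3). Shared: x=3. PCs: A@2 B@4 C@2

Answer: x=3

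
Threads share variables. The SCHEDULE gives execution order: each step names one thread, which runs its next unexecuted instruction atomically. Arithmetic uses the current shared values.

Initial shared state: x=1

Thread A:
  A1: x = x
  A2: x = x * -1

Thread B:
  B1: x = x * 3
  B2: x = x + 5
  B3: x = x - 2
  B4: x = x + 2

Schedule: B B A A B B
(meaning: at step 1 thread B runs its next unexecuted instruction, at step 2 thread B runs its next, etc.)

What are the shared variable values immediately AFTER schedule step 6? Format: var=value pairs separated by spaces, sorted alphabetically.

Step 1: thread B executes B1 (x = x * 3). Shared: x=3. PCs: A@0 B@1
Step 2: thread B executes B2 (x = x + 5). Shared: x=8. PCs: A@0 B@2
Step 3: thread A executes A1 (x = x). Shared: x=8. PCs: A@1 B@2
Step 4: thread A executes A2 (x = x * -1). Shared: x=-8. PCs: A@2 B@2
Step 5: thread B executes B3 (x = x - 2). Shared: x=-10. PCs: A@2 B@3
Step 6: thread B executes B4 (x = x + 2). Shared: x=-8. PCs: A@2 B@4

Answer: x=-8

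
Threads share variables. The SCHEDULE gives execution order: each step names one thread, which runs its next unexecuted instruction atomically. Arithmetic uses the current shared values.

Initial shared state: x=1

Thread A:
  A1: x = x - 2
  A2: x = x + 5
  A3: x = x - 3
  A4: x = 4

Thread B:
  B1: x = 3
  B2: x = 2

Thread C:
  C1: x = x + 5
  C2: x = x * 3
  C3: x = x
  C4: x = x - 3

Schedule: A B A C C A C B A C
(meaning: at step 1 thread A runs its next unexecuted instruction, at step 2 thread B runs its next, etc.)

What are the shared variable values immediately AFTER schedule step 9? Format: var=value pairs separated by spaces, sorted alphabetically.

Answer: x=4

Derivation:
Step 1: thread A executes A1 (x = x - 2). Shared: x=-1. PCs: A@1 B@0 C@0
Step 2: thread B executes B1 (x = 3). Shared: x=3. PCs: A@1 B@1 C@0
Step 3: thread A executes A2 (x = x + 5). Shared: x=8. PCs: A@2 B@1 C@0
Step 4: thread C executes C1 (x = x + 5). Shared: x=13. PCs: A@2 B@1 C@1
Step 5: thread C executes C2 (x = x * 3). Shared: x=39. PCs: A@2 B@1 C@2
Step 6: thread A executes A3 (x = x - 3). Shared: x=36. PCs: A@3 B@1 C@2
Step 7: thread C executes C3 (x = x). Shared: x=36. PCs: A@3 B@1 C@3
Step 8: thread B executes B2 (x = 2). Shared: x=2. PCs: A@3 B@2 C@3
Step 9: thread A executes A4 (x = 4). Shared: x=4. PCs: A@4 B@2 C@3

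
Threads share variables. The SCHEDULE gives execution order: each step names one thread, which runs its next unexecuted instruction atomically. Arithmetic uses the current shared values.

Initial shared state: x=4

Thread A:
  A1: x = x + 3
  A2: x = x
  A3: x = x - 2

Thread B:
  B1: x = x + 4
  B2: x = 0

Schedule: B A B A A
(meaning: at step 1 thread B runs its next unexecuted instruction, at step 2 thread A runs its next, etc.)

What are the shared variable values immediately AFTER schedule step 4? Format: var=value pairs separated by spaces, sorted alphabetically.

Step 1: thread B executes B1 (x = x + 4). Shared: x=8. PCs: A@0 B@1
Step 2: thread A executes A1 (x = x + 3). Shared: x=11. PCs: A@1 B@1
Step 3: thread B executes B2 (x = 0). Shared: x=0. PCs: A@1 B@2
Step 4: thread A executes A2 (x = x). Shared: x=0. PCs: A@2 B@2

Answer: x=0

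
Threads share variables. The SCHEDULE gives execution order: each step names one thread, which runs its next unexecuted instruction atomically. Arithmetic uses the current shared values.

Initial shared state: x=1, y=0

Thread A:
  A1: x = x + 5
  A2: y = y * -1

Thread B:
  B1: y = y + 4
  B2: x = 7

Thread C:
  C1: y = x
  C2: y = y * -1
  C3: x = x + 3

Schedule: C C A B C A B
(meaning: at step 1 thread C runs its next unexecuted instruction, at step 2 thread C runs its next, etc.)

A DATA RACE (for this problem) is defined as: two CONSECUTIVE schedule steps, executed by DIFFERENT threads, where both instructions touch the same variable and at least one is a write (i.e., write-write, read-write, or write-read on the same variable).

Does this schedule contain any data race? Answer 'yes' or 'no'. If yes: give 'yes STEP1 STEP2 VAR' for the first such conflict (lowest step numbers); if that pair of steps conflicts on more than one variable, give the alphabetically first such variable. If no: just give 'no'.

Steps 1,2: same thread (C). No race.
Steps 2,3: C(r=y,w=y) vs A(r=x,w=x). No conflict.
Steps 3,4: A(r=x,w=x) vs B(r=y,w=y). No conflict.
Steps 4,5: B(r=y,w=y) vs C(r=x,w=x). No conflict.
Steps 5,6: C(r=x,w=x) vs A(r=y,w=y). No conflict.
Steps 6,7: A(r=y,w=y) vs B(r=-,w=x). No conflict.

Answer: no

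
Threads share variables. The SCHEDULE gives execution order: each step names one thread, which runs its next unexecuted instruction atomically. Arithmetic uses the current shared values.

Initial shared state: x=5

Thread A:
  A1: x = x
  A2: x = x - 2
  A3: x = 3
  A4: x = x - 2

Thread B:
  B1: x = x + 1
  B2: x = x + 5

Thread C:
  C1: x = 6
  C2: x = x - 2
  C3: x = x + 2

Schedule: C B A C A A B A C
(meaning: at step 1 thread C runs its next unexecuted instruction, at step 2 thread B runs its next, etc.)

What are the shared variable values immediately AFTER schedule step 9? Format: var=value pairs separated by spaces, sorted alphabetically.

Step 1: thread C executes C1 (x = 6). Shared: x=6. PCs: A@0 B@0 C@1
Step 2: thread B executes B1 (x = x + 1). Shared: x=7. PCs: A@0 B@1 C@1
Step 3: thread A executes A1 (x = x). Shared: x=7. PCs: A@1 B@1 C@1
Step 4: thread C executes C2 (x = x - 2). Shared: x=5. PCs: A@1 B@1 C@2
Step 5: thread A executes A2 (x = x - 2). Shared: x=3. PCs: A@2 B@1 C@2
Step 6: thread A executes A3 (x = 3). Shared: x=3. PCs: A@3 B@1 C@2
Step 7: thread B executes B2 (x = x + 5). Shared: x=8. PCs: A@3 B@2 C@2
Step 8: thread A executes A4 (x = x - 2). Shared: x=6. PCs: A@4 B@2 C@2
Step 9: thread C executes C3 (x = x + 2). Shared: x=8. PCs: A@4 B@2 C@3

Answer: x=8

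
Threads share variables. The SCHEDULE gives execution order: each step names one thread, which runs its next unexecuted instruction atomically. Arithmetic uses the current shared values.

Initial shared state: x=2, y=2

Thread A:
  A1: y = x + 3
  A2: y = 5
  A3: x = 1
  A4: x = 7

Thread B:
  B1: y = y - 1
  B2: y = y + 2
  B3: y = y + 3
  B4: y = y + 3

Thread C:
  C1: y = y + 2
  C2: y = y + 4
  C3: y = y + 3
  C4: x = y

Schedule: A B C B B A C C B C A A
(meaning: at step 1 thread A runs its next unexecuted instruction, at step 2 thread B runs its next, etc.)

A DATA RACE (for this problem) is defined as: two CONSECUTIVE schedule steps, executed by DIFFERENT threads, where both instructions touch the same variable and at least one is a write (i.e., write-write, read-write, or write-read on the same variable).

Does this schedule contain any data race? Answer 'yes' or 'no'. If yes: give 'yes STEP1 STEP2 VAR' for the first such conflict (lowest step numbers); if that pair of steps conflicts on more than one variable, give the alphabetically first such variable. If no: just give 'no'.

Steps 1,2: A(y = x + 3) vs B(y = y - 1). RACE on y (W-W).
Steps 2,3: B(y = y - 1) vs C(y = y + 2). RACE on y (W-W).
Steps 3,4: C(y = y + 2) vs B(y = y + 2). RACE on y (W-W).
Steps 4,5: same thread (B). No race.
Steps 5,6: B(y = y + 3) vs A(y = 5). RACE on y (W-W).
Steps 6,7: A(y = 5) vs C(y = y + 4). RACE on y (W-W).
Steps 7,8: same thread (C). No race.
Steps 8,9: C(y = y + 3) vs B(y = y + 3). RACE on y (W-W).
Steps 9,10: B(y = y + 3) vs C(x = y). RACE on y (W-R).
Steps 10,11: C(x = y) vs A(x = 1). RACE on x (W-W).
Steps 11,12: same thread (A). No race.
First conflict at steps 1,2.

Answer: yes 1 2 y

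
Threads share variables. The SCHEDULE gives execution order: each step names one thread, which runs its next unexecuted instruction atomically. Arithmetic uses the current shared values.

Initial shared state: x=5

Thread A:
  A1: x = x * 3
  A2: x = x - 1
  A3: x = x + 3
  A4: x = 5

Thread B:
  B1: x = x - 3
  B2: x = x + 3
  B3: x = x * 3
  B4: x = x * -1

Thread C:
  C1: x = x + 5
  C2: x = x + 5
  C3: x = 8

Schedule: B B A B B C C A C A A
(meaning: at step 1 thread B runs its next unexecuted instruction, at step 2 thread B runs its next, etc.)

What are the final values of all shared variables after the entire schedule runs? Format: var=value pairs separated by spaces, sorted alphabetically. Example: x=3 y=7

Answer: x=5

Derivation:
Step 1: thread B executes B1 (x = x - 3). Shared: x=2. PCs: A@0 B@1 C@0
Step 2: thread B executes B2 (x = x + 3). Shared: x=5. PCs: A@0 B@2 C@0
Step 3: thread A executes A1 (x = x * 3). Shared: x=15. PCs: A@1 B@2 C@0
Step 4: thread B executes B3 (x = x * 3). Shared: x=45. PCs: A@1 B@3 C@0
Step 5: thread B executes B4 (x = x * -1). Shared: x=-45. PCs: A@1 B@4 C@0
Step 6: thread C executes C1 (x = x + 5). Shared: x=-40. PCs: A@1 B@4 C@1
Step 7: thread C executes C2 (x = x + 5). Shared: x=-35. PCs: A@1 B@4 C@2
Step 8: thread A executes A2 (x = x - 1). Shared: x=-36. PCs: A@2 B@4 C@2
Step 9: thread C executes C3 (x = 8). Shared: x=8. PCs: A@2 B@4 C@3
Step 10: thread A executes A3 (x = x + 3). Shared: x=11. PCs: A@3 B@4 C@3
Step 11: thread A executes A4 (x = 5). Shared: x=5. PCs: A@4 B@4 C@3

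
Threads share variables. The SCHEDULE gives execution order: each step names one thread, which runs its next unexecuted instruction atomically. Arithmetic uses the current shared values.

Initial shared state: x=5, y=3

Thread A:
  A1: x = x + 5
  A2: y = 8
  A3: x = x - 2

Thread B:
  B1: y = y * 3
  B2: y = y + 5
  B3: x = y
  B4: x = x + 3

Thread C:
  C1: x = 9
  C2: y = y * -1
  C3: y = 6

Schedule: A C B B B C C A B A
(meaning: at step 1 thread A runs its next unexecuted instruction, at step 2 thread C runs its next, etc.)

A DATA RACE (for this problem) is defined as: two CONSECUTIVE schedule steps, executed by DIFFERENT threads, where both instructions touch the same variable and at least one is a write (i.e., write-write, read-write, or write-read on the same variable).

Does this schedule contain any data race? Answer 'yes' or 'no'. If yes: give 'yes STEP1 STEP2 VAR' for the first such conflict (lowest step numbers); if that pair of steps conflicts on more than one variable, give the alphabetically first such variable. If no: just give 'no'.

Answer: yes 1 2 x

Derivation:
Steps 1,2: A(x = x + 5) vs C(x = 9). RACE on x (W-W).
Steps 2,3: C(r=-,w=x) vs B(r=y,w=y). No conflict.
Steps 3,4: same thread (B). No race.
Steps 4,5: same thread (B). No race.
Steps 5,6: B(x = y) vs C(y = y * -1). RACE on y (R-W).
Steps 6,7: same thread (C). No race.
Steps 7,8: C(y = 6) vs A(y = 8). RACE on y (W-W).
Steps 8,9: A(r=-,w=y) vs B(r=x,w=x). No conflict.
Steps 9,10: B(x = x + 3) vs A(x = x - 2). RACE on x (W-W).
First conflict at steps 1,2.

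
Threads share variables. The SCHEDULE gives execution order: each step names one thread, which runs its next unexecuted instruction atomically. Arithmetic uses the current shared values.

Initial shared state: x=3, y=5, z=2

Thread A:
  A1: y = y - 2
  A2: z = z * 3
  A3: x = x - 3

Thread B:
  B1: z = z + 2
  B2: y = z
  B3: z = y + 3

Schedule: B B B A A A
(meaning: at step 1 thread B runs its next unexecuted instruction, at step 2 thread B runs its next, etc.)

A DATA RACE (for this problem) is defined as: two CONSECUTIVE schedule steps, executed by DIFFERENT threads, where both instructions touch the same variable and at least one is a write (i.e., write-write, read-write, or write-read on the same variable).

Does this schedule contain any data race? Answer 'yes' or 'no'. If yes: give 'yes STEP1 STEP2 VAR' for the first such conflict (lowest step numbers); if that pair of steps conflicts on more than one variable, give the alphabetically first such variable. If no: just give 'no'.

Answer: yes 3 4 y

Derivation:
Steps 1,2: same thread (B). No race.
Steps 2,3: same thread (B). No race.
Steps 3,4: B(z = y + 3) vs A(y = y - 2). RACE on y (R-W).
Steps 4,5: same thread (A). No race.
Steps 5,6: same thread (A). No race.
First conflict at steps 3,4.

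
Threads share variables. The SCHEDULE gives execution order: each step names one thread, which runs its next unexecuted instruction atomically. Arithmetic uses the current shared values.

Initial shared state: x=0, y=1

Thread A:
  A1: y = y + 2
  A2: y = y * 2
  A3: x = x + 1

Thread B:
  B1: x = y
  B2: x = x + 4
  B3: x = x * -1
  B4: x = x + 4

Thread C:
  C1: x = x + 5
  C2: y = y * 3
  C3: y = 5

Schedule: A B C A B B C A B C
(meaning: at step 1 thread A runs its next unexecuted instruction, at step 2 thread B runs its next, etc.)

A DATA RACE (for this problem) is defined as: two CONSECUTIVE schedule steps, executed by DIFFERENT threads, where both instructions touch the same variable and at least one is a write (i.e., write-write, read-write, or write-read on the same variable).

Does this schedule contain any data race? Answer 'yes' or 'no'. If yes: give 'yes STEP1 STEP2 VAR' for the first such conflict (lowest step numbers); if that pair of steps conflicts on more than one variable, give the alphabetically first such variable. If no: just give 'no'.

Answer: yes 1 2 y

Derivation:
Steps 1,2: A(y = y + 2) vs B(x = y). RACE on y (W-R).
Steps 2,3: B(x = y) vs C(x = x + 5). RACE on x (W-W).
Steps 3,4: C(r=x,w=x) vs A(r=y,w=y). No conflict.
Steps 4,5: A(r=y,w=y) vs B(r=x,w=x). No conflict.
Steps 5,6: same thread (B). No race.
Steps 6,7: B(r=x,w=x) vs C(r=y,w=y). No conflict.
Steps 7,8: C(r=y,w=y) vs A(r=x,w=x). No conflict.
Steps 8,9: A(x = x + 1) vs B(x = x + 4). RACE on x (W-W).
Steps 9,10: B(r=x,w=x) vs C(r=-,w=y). No conflict.
First conflict at steps 1,2.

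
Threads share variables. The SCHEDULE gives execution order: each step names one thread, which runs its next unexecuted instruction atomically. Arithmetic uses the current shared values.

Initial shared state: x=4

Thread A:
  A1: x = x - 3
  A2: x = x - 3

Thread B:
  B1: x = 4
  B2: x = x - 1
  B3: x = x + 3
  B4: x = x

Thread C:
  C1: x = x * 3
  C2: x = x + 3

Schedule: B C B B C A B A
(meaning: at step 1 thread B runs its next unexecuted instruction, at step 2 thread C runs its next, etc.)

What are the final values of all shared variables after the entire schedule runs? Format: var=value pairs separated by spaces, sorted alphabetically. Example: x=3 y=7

Step 1: thread B executes B1 (x = 4). Shared: x=4. PCs: A@0 B@1 C@0
Step 2: thread C executes C1 (x = x * 3). Shared: x=12. PCs: A@0 B@1 C@1
Step 3: thread B executes B2 (x = x - 1). Shared: x=11. PCs: A@0 B@2 C@1
Step 4: thread B executes B3 (x = x + 3). Shared: x=14. PCs: A@0 B@3 C@1
Step 5: thread C executes C2 (x = x + 3). Shared: x=17. PCs: A@0 B@3 C@2
Step 6: thread A executes A1 (x = x - 3). Shared: x=14. PCs: A@1 B@3 C@2
Step 7: thread B executes B4 (x = x). Shared: x=14. PCs: A@1 B@4 C@2
Step 8: thread A executes A2 (x = x - 3). Shared: x=11. PCs: A@2 B@4 C@2

Answer: x=11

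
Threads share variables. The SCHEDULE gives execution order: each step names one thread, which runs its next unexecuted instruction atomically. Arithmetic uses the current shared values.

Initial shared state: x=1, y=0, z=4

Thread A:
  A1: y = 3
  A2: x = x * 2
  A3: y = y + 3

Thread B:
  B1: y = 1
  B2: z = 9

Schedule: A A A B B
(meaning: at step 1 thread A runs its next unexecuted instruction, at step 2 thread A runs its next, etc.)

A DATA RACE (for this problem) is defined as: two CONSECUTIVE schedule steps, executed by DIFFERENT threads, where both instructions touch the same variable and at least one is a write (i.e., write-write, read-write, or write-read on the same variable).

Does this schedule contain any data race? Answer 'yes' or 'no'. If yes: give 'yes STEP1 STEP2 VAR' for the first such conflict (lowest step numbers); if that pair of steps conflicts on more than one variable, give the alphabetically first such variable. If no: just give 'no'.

Steps 1,2: same thread (A). No race.
Steps 2,3: same thread (A). No race.
Steps 3,4: A(y = y + 3) vs B(y = 1). RACE on y (W-W).
Steps 4,5: same thread (B). No race.
First conflict at steps 3,4.

Answer: yes 3 4 y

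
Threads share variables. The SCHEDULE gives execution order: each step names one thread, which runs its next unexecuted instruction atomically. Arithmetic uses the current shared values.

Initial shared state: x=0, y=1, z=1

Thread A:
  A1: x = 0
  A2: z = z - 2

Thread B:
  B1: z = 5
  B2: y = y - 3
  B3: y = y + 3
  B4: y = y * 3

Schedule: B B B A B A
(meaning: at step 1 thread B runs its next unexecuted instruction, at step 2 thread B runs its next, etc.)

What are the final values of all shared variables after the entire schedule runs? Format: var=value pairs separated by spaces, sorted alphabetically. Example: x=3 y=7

Step 1: thread B executes B1 (z = 5). Shared: x=0 y=1 z=5. PCs: A@0 B@1
Step 2: thread B executes B2 (y = y - 3). Shared: x=0 y=-2 z=5. PCs: A@0 B@2
Step 3: thread B executes B3 (y = y + 3). Shared: x=0 y=1 z=5. PCs: A@0 B@3
Step 4: thread A executes A1 (x = 0). Shared: x=0 y=1 z=5. PCs: A@1 B@3
Step 5: thread B executes B4 (y = y * 3). Shared: x=0 y=3 z=5. PCs: A@1 B@4
Step 6: thread A executes A2 (z = z - 2). Shared: x=0 y=3 z=3. PCs: A@2 B@4

Answer: x=0 y=3 z=3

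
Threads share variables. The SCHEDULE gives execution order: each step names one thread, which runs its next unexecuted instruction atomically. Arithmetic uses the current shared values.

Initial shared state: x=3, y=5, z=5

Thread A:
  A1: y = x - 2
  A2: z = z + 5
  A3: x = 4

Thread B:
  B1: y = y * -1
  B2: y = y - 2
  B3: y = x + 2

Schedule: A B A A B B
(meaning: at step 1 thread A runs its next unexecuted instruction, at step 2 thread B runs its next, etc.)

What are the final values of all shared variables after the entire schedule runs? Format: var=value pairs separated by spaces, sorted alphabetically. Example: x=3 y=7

Answer: x=4 y=6 z=10

Derivation:
Step 1: thread A executes A1 (y = x - 2). Shared: x=3 y=1 z=5. PCs: A@1 B@0
Step 2: thread B executes B1 (y = y * -1). Shared: x=3 y=-1 z=5. PCs: A@1 B@1
Step 3: thread A executes A2 (z = z + 5). Shared: x=3 y=-1 z=10. PCs: A@2 B@1
Step 4: thread A executes A3 (x = 4). Shared: x=4 y=-1 z=10. PCs: A@3 B@1
Step 5: thread B executes B2 (y = y - 2). Shared: x=4 y=-3 z=10. PCs: A@3 B@2
Step 6: thread B executes B3 (y = x + 2). Shared: x=4 y=6 z=10. PCs: A@3 B@3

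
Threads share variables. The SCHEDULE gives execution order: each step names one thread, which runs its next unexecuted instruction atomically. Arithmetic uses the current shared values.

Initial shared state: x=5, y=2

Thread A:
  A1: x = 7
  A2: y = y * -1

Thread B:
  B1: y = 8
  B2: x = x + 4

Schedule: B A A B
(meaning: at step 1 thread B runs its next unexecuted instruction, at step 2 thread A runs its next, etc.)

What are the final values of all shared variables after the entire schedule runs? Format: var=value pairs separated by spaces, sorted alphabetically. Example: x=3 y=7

Answer: x=11 y=-8

Derivation:
Step 1: thread B executes B1 (y = 8). Shared: x=5 y=8. PCs: A@0 B@1
Step 2: thread A executes A1 (x = 7). Shared: x=7 y=8. PCs: A@1 B@1
Step 3: thread A executes A2 (y = y * -1). Shared: x=7 y=-8. PCs: A@2 B@1
Step 4: thread B executes B2 (x = x + 4). Shared: x=11 y=-8. PCs: A@2 B@2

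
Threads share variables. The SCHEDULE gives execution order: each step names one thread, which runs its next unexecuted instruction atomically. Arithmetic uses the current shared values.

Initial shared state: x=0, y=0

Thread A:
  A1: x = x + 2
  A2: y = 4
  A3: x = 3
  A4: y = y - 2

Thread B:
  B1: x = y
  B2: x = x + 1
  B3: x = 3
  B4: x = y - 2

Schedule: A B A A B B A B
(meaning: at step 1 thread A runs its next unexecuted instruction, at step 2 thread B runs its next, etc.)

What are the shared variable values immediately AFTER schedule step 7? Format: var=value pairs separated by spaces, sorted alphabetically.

Answer: x=3 y=2

Derivation:
Step 1: thread A executes A1 (x = x + 2). Shared: x=2 y=0. PCs: A@1 B@0
Step 2: thread B executes B1 (x = y). Shared: x=0 y=0. PCs: A@1 B@1
Step 3: thread A executes A2 (y = 4). Shared: x=0 y=4. PCs: A@2 B@1
Step 4: thread A executes A3 (x = 3). Shared: x=3 y=4. PCs: A@3 B@1
Step 5: thread B executes B2 (x = x + 1). Shared: x=4 y=4. PCs: A@3 B@2
Step 6: thread B executes B3 (x = 3). Shared: x=3 y=4. PCs: A@3 B@3
Step 7: thread A executes A4 (y = y - 2). Shared: x=3 y=2. PCs: A@4 B@3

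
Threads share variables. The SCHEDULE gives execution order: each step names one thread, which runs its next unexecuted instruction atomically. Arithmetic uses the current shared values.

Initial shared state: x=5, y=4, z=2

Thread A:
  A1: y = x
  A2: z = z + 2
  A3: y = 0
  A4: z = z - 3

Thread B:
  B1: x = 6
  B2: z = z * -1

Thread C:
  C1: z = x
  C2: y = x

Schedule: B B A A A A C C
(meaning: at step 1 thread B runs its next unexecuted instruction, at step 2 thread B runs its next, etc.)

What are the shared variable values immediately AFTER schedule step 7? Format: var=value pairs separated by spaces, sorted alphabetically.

Step 1: thread B executes B1 (x = 6). Shared: x=6 y=4 z=2. PCs: A@0 B@1 C@0
Step 2: thread B executes B2 (z = z * -1). Shared: x=6 y=4 z=-2. PCs: A@0 B@2 C@0
Step 3: thread A executes A1 (y = x). Shared: x=6 y=6 z=-2. PCs: A@1 B@2 C@0
Step 4: thread A executes A2 (z = z + 2). Shared: x=6 y=6 z=0. PCs: A@2 B@2 C@0
Step 5: thread A executes A3 (y = 0). Shared: x=6 y=0 z=0. PCs: A@3 B@2 C@0
Step 6: thread A executes A4 (z = z - 3). Shared: x=6 y=0 z=-3. PCs: A@4 B@2 C@0
Step 7: thread C executes C1 (z = x). Shared: x=6 y=0 z=6. PCs: A@4 B@2 C@1

Answer: x=6 y=0 z=6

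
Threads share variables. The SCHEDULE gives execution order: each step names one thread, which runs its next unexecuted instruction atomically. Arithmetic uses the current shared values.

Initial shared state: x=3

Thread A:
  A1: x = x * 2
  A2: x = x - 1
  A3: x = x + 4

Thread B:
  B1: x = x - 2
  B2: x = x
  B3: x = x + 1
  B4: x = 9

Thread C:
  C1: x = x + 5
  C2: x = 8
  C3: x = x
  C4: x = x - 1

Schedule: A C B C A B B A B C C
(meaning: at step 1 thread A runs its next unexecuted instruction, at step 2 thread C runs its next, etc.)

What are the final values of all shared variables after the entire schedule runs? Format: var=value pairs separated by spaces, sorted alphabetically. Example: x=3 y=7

Answer: x=8

Derivation:
Step 1: thread A executes A1 (x = x * 2). Shared: x=6. PCs: A@1 B@0 C@0
Step 2: thread C executes C1 (x = x + 5). Shared: x=11. PCs: A@1 B@0 C@1
Step 3: thread B executes B1 (x = x - 2). Shared: x=9. PCs: A@1 B@1 C@1
Step 4: thread C executes C2 (x = 8). Shared: x=8. PCs: A@1 B@1 C@2
Step 5: thread A executes A2 (x = x - 1). Shared: x=7. PCs: A@2 B@1 C@2
Step 6: thread B executes B2 (x = x). Shared: x=7. PCs: A@2 B@2 C@2
Step 7: thread B executes B3 (x = x + 1). Shared: x=8. PCs: A@2 B@3 C@2
Step 8: thread A executes A3 (x = x + 4). Shared: x=12. PCs: A@3 B@3 C@2
Step 9: thread B executes B4 (x = 9). Shared: x=9. PCs: A@3 B@4 C@2
Step 10: thread C executes C3 (x = x). Shared: x=9. PCs: A@3 B@4 C@3
Step 11: thread C executes C4 (x = x - 1). Shared: x=8. PCs: A@3 B@4 C@4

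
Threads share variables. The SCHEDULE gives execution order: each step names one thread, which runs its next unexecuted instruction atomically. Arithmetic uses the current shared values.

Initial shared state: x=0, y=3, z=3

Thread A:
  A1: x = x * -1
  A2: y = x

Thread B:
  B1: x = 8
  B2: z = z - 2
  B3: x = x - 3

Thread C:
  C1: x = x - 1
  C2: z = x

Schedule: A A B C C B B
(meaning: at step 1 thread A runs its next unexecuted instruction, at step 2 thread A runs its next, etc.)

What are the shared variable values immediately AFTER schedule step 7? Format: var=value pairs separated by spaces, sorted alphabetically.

Answer: x=4 y=0 z=5

Derivation:
Step 1: thread A executes A1 (x = x * -1). Shared: x=0 y=3 z=3. PCs: A@1 B@0 C@0
Step 2: thread A executes A2 (y = x). Shared: x=0 y=0 z=3. PCs: A@2 B@0 C@0
Step 3: thread B executes B1 (x = 8). Shared: x=8 y=0 z=3. PCs: A@2 B@1 C@0
Step 4: thread C executes C1 (x = x - 1). Shared: x=7 y=0 z=3. PCs: A@2 B@1 C@1
Step 5: thread C executes C2 (z = x). Shared: x=7 y=0 z=7. PCs: A@2 B@1 C@2
Step 6: thread B executes B2 (z = z - 2). Shared: x=7 y=0 z=5. PCs: A@2 B@2 C@2
Step 7: thread B executes B3 (x = x - 3). Shared: x=4 y=0 z=5. PCs: A@2 B@3 C@2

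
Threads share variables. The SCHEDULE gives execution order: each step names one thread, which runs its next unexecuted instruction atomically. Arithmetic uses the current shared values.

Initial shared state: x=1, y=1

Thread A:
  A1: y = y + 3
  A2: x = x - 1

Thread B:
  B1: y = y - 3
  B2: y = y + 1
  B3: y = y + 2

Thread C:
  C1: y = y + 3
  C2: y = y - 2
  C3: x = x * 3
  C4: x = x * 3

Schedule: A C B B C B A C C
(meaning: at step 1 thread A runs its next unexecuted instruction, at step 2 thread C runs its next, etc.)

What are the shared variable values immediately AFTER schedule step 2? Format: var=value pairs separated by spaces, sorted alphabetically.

Step 1: thread A executes A1 (y = y + 3). Shared: x=1 y=4. PCs: A@1 B@0 C@0
Step 2: thread C executes C1 (y = y + 3). Shared: x=1 y=7. PCs: A@1 B@0 C@1

Answer: x=1 y=7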